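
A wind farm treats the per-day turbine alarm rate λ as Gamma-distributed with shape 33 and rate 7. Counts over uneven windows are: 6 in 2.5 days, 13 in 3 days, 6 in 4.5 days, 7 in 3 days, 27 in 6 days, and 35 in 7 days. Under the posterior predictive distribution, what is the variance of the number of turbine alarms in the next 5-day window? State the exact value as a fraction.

Total count: 6 + 13 + 6 + 7 + 27 + 35 = 94.
Total exposure: 2.5 + 3 + 4.5 + 3 + 6 + 7 = 26 days.
Gamma(α, β) with Poisson data over total exposure Σt gives posterior Gamma(α+Σx, β+Σt) = Gamma(127, 33).
The posterior predictive for a window of length T is Negative Binomial with variance T·α'·(β'+T)/β'² = 5·127·38/1089 = 24130/1089.

24130/1089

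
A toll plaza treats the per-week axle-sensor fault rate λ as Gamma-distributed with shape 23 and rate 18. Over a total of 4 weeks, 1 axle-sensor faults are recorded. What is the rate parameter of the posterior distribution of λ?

Total count 1 over total exposure 4 weeks.
By Gamma–Poisson conjugacy, the posterior is Gamma(α + Σx, β + Σt) = Gamma(23 + 1, 18 + 4) = Gamma(24, 22).

22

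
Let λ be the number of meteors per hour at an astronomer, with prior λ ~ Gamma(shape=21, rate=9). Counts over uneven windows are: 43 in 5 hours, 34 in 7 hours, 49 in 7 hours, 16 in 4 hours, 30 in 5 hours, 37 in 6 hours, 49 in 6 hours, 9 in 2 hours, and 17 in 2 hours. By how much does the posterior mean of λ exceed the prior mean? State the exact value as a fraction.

544/159

Total count: 43 + 34 + 49 + 16 + 30 + 37 + 49 + 9 + 17 = 284.
Total exposure: 5 + 7 + 7 + 4 + 5 + 6 + 6 + 2 + 2 = 44 hours.
Gamma(α, β) with Poisson data over total exposure Σt gives posterior Gamma(α+Σx, β+Σt) = Gamma(305, 53).
Posterior mean = 305/53 = 305/53; prior mean = 21/9 = 7/3. Difference = 305/53 − 7/3 = 544/159.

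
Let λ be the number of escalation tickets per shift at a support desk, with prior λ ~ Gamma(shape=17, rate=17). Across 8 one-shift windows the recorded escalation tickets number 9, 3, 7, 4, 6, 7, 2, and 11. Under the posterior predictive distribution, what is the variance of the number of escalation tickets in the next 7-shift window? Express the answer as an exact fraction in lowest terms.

Total count: 9 + 3 + 7 + 4 + 6 + 7 + 2 + 11 = 49.
Total exposure: 8 shifts.
The Gamma prior is conjugate for the Poisson rate, so λ | data ~ Gamma(17+49, 17+8) = Gamma(66, 25).
The posterior predictive for a window of length T is Negative Binomial with variance T·α'·(β'+T)/β'² = 7·66·32/625 = 14784/625.

14784/625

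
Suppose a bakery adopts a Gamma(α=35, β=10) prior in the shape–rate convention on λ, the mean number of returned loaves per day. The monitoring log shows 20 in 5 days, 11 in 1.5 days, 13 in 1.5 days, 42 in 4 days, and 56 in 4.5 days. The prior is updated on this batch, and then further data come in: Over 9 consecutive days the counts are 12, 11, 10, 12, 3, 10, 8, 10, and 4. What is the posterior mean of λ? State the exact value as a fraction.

514/71

Total count: 20 + 11 + 13 + 42 + 56 = 142.
Total exposure: 5 + 1.5 + 1.5 + 4 + 4.5 = 16.5 days.
After the first batch: Gamma(35 + 142, 10 + 16.5) = Gamma(177, 53/2).
Total count: 12 + 11 + 10 + 12 + 3 + 10 + 8 + 10 + 4 = 80.
Total exposure: 9 days.
After the second batch: Gamma(177 + 80, 53/2 + 9) = Gamma(257, 71/2).
Posterior mean = α'/β' = 257/(71/2) = 514/71.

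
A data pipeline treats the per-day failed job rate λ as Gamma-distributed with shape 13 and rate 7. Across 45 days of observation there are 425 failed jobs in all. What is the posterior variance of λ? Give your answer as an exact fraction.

Total count 425 over total exposure 45 days.
Posterior: α' = 13 + 425 = 438, β' = 7 + 45 = 52.
Posterior variance = α'/β'² = 438/2704 = 219/1352.

219/1352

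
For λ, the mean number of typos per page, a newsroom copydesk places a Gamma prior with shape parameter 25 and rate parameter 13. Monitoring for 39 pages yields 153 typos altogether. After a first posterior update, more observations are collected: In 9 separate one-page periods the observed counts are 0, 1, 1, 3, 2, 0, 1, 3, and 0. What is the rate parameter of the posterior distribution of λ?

61

Total count 153 over total exposure 39 pages.
After the first batch: Gamma(25 + 153, 13 + 39) = Gamma(178, 52).
Total count: 0 + 1 + 1 + 3 + 2 + 0 + 1 + 3 + 0 = 11.
Total exposure: 9 pages.
After the second batch: Gamma(178 + 11, 52 + 9) = Gamma(189, 61).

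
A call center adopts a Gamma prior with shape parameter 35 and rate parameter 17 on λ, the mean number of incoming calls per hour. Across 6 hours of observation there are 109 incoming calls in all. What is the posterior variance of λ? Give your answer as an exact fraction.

Total count 109 over total exposure 6 hours.
The Gamma prior is conjugate for the Poisson rate, so λ | data ~ Gamma(35+109, 17+6) = Gamma(144, 23).
Posterior variance = α'/β'² = 144/529.

144/529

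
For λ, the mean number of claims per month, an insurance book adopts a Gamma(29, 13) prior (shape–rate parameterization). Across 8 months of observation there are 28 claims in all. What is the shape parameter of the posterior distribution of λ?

57

Total count 28 over total exposure 8 months.
Posterior: α' = 29 + 28 = 57, β' = 13 + 8 = 21.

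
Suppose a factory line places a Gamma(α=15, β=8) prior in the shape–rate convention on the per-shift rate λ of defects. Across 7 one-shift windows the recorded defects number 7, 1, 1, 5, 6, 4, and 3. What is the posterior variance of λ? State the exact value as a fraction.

14/75

Total count: 7 + 1 + 1 + 5 + 6 + 4 + 3 = 27.
Total exposure: 7 shifts.
Posterior: α' = 15 + 27 = 42, β' = 8 + 7 = 15.
Posterior variance = α'/β'² = 42/225 = 14/75.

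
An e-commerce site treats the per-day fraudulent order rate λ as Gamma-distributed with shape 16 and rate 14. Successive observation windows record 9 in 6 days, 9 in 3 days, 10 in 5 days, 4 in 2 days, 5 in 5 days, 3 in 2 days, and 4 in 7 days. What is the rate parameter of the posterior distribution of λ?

44

Total count: 9 + 9 + 10 + 4 + 5 + 3 + 4 = 44.
Total exposure: 6 + 3 + 5 + 2 + 5 + 2 + 7 = 30 days.
By Gamma–Poisson conjugacy, the posterior is Gamma(α + Σx, β + Σt) = Gamma(16 + 44, 14 + 30) = Gamma(60, 44).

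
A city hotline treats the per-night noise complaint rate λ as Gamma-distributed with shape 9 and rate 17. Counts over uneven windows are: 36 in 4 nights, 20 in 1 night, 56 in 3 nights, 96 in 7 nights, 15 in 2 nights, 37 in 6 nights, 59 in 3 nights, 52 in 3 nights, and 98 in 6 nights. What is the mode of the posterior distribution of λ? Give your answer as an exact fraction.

477/52

Total count: 36 + 20 + 56 + 96 + 15 + 37 + 59 + 52 + 98 = 469.
Total exposure: 4 + 1 + 3 + 7 + 2 + 6 + 3 + 3 + 6 = 35 nights.
Conjugate update: add total count to the shape and total exposure to the rate, giving Gamma(478, 52).
Posterior mode = (α'−1)/β' = 477/52.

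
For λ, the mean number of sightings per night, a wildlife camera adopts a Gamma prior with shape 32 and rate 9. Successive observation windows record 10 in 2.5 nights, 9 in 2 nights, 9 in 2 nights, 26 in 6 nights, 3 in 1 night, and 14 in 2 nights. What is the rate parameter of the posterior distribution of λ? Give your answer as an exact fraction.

49/2

Total count: 10 + 9 + 9 + 26 + 3 + 14 = 71.
Total exposure: 2.5 + 2 + 2 + 6 + 1 + 2 = 15.5 nights.
Conjugate update: add total count to the shape and total exposure to the rate, giving Gamma(103, 49/2).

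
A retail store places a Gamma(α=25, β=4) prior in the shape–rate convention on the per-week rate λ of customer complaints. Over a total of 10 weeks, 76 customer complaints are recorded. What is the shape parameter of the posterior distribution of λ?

101

Total count 76 over total exposure 10 weeks.
Posterior: α' = 25 + 76 = 101, β' = 4 + 10 = 14.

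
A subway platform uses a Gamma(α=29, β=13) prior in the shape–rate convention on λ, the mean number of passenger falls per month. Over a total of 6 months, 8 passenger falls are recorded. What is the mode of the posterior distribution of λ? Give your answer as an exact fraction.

Total count 8 over total exposure 6 months.
Gamma(α, β) with Poisson data over total exposure Σt gives posterior Gamma(α+Σx, β+Σt) = Gamma(37, 19).
Posterior mode = (α'−1)/β' = 36/19.

36/19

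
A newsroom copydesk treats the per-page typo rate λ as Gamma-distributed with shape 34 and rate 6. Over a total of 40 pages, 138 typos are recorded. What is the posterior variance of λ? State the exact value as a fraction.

43/529

Total count 138 over total exposure 40 pages.
By Gamma–Poisson conjugacy, the posterior is Gamma(α + Σx, β + Σt) = Gamma(34 + 138, 6 + 40) = Gamma(172, 46).
Posterior variance = α'/β'² = 172/2116 = 43/529.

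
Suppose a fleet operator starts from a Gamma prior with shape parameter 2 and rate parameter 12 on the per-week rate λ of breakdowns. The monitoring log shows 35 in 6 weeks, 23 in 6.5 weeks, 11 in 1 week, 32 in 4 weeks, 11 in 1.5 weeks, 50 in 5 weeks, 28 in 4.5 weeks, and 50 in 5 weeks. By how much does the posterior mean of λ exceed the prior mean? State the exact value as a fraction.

2813/546

Total count: 35 + 23 + 11 + 32 + 11 + 50 + 28 + 50 = 240.
Total exposure: 6 + 6.5 + 1 + 4 + 1.5 + 5 + 4.5 + 5 = 33.5 weeks.
By Gamma–Poisson conjugacy, the posterior is Gamma(α + Σx, β + Σt) = Gamma(2 + 240, 12 + 33.5) = Gamma(242, 91/2).
Posterior mean = 242/(91/2) = 484/91; prior mean = 2/12 = 1/6. Difference = 484/91 − 1/6 = 2813/546.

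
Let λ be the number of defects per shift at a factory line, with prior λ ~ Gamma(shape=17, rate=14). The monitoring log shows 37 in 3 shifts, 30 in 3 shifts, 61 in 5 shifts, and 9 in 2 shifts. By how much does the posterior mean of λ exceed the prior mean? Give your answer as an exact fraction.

Total count: 37 + 30 + 61 + 9 = 137.
Total exposure: 3 + 3 + 5 + 2 = 13 shifts.
The Gamma prior is conjugate for the Poisson rate, so λ | data ~ Gamma(17+137, 14+13) = Gamma(154, 27).
Posterior mean = 154/27 = 154/27; prior mean = 17/14 = 17/14. Difference = 154/27 − 17/14 = 1697/378.

1697/378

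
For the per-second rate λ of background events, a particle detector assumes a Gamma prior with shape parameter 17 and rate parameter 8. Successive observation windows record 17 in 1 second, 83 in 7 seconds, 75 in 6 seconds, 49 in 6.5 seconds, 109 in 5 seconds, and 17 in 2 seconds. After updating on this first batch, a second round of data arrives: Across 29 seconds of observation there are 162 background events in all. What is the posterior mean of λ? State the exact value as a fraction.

Total count: 17 + 83 + 75 + 49 + 109 + 17 = 350.
Total exposure: 1 + 7 + 6 + 6.5 + 5 + 2 = 27.5 seconds.
After the first batch: Gamma(17 + 350, 8 + 27.5) = Gamma(367, 71/2).
Total count 162 over total exposure 29 seconds.
After the second batch: Gamma(367 + 162, 71/2 + 29) = Gamma(529, 129/2).
Posterior mean = α'/β' = 529/(129/2) = 1058/129.

1058/129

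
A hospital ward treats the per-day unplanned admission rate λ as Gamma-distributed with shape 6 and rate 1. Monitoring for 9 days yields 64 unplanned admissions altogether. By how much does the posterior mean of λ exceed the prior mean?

1

Total count 64 over total exposure 9 days.
Posterior: α' = 6 + 64 = 70, β' = 1 + 9 = 10.
Posterior mean = 70/10 = 7; prior mean = 6/1 = 6. Difference = 7 − 6 = 1.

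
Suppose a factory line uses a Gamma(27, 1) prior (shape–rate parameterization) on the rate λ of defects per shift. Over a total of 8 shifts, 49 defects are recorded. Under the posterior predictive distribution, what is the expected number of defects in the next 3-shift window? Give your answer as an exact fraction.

Total count 49 over total exposure 8 shifts.
By Gamma–Poisson conjugacy, the posterior is Gamma(α + Σx, β + Σt) = Gamma(27 + 49, 1 + 8) = Gamma(76, 9).
Predictive mean over a 3-shift window = T·E[λ|data] = 3·76/9 = 76/3.

76/3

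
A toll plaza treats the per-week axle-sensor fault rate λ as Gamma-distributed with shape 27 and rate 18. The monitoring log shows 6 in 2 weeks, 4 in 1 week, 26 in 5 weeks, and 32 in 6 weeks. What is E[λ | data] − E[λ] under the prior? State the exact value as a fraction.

47/32

Total count: 6 + 4 + 26 + 32 = 68.
Total exposure: 2 + 1 + 5 + 6 = 14 weeks.
Gamma(α, β) with Poisson data over total exposure Σt gives posterior Gamma(α+Σx, β+Σt) = Gamma(95, 32).
Posterior mean = 95/32 = 95/32; prior mean = 27/18 = 3/2. Difference = 95/32 − 3/2 = 47/32.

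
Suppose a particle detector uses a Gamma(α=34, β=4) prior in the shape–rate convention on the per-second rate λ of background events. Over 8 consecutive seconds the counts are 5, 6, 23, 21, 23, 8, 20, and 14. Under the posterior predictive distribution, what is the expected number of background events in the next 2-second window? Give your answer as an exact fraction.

Total count: 5 + 6 + 23 + 21 + 23 + 8 + 20 + 14 = 120.
Total exposure: 8 seconds.
Conjugate update: add total count to the shape and total exposure to the rate, giving Gamma(154, 12).
Predictive mean over a 2-second window = T·E[λ|data] = 2·154/12 = 77/3.

77/3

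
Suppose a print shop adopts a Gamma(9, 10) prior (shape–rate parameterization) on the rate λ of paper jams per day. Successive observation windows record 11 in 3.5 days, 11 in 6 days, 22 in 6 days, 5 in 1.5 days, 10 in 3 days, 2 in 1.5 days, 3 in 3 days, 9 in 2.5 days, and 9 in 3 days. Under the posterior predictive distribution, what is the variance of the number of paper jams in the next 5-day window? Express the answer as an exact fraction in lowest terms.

Total count: 11 + 11 + 22 + 5 + 10 + 2 + 3 + 9 + 9 = 82.
Total exposure: 3.5 + 6 + 6 + 1.5 + 3 + 1.5 + 3 + 2.5 + 3 = 30 days.
Gamma(α, β) with Poisson data over total exposure Σt gives posterior Gamma(α+Σx, β+Σt) = Gamma(91, 40).
The posterior predictive for a window of length T is Negative Binomial with variance T·α'·(β'+T)/β'² = 5·91·45/1600 = 819/64.

819/64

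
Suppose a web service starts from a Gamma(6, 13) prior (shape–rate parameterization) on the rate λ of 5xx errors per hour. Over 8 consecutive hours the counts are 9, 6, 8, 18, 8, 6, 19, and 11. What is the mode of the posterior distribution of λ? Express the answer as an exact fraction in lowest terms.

Total count: 9 + 6 + 8 + 18 + 8 + 6 + 19 + 11 = 85.
Total exposure: 8 hours.
By Gamma–Poisson conjugacy, the posterior is Gamma(α + Σx, β + Σt) = Gamma(6 + 85, 13 + 8) = Gamma(91, 21).
Posterior mode = (α'−1)/β' = 90/21 = 30/7.

30/7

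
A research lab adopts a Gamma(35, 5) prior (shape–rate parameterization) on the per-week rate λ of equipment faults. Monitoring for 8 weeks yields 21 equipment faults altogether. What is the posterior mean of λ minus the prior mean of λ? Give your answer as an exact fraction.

Total count 21 over total exposure 8 weeks.
The Gamma prior is conjugate for the Poisson rate, so λ | data ~ Gamma(35+21, 5+8) = Gamma(56, 13).
Posterior mean = 56/13 = 56/13; prior mean = 35/5 = 7. Difference = 56/13 − 7 = -35/13.

-35/13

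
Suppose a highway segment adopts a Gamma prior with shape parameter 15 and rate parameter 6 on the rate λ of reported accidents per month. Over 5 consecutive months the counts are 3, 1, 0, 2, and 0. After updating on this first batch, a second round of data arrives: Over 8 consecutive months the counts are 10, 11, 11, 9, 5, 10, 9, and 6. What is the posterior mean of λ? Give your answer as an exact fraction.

92/19

Total count: 3 + 1 + 0 + 2 + 0 = 6.
Total exposure: 5 months.
After the first batch: Gamma(15 + 6, 6 + 5) = Gamma(21, 11).
Total count: 10 + 11 + 11 + 9 + 5 + 10 + 9 + 6 = 71.
Total exposure: 8 months.
After the second batch: Gamma(21 + 71, 11 + 8) = Gamma(92, 19).
Posterior mean = α'/β' = 92/19.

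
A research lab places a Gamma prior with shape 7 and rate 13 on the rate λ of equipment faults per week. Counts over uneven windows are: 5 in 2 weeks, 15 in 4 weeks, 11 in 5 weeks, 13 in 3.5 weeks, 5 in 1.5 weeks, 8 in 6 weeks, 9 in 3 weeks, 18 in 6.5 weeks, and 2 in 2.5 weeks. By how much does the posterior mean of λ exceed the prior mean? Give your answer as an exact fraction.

Total count: 5 + 15 + 11 + 13 + 5 + 8 + 9 + 18 + 2 = 86.
Total exposure: 2 + 4 + 5 + 3.5 + 1.5 + 6 + 3 + 6.5 + 2.5 = 34 weeks.
By Gamma–Poisson conjugacy, the posterior is Gamma(α + Σx, β + Σt) = Gamma(7 + 86, 13 + 34) = Gamma(93, 47).
Posterior mean = 93/47 = 93/47; prior mean = 7/13 = 7/13. Difference = 93/47 − 7/13 = 880/611.

880/611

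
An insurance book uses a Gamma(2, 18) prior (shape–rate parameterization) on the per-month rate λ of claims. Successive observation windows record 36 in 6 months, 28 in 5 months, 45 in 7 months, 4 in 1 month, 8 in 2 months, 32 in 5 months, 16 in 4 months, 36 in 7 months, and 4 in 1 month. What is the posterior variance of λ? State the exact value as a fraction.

Total count: 36 + 28 + 45 + 4 + 8 + 32 + 16 + 36 + 4 = 209.
Total exposure: 6 + 5 + 7 + 1 + 2 + 5 + 4 + 7 + 1 = 38 months.
By Gamma–Poisson conjugacy, the posterior is Gamma(α + Σx, β + Σt) = Gamma(2 + 209, 18 + 38) = Gamma(211, 56).
Posterior variance = α'/β'² = 211/3136.

211/3136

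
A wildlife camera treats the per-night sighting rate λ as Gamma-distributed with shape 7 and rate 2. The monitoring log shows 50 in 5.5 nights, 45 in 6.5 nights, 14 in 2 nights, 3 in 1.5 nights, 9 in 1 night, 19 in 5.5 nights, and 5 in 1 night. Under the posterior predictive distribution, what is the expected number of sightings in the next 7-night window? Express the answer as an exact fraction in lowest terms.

Total count: 50 + 45 + 14 + 3 + 9 + 19 + 5 = 145.
Total exposure: 5.5 + 6.5 + 2 + 1.5 + 1 + 5.5 + 1 = 23 nights.
The Gamma prior is conjugate for the Poisson rate, so λ | data ~ Gamma(7+145, 2+23) = Gamma(152, 25).
Predictive mean over a 7-night window = T·E[λ|data] = 7·152/25 = 1064/25.

1064/25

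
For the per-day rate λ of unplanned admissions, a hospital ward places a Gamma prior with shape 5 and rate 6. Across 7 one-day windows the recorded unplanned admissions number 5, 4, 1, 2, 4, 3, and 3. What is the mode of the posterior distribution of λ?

Total count: 5 + 4 + 1 + 2 + 4 + 3 + 3 = 22.
Total exposure: 7 days.
Posterior: α' = 5 + 22 = 27, β' = 6 + 7 = 13.
Posterior mode = (α'−1)/β' = 26/13 = 2.

2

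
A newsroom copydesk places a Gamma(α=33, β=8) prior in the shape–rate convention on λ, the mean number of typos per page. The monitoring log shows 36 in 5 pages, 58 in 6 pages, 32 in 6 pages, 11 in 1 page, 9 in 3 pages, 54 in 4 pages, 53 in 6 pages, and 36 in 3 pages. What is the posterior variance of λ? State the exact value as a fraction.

Total count: 36 + 58 + 32 + 11 + 9 + 54 + 53 + 36 = 289.
Total exposure: 5 + 6 + 6 + 1 + 3 + 4 + 6 + 3 = 34 pages.
The Gamma prior is conjugate for the Poisson rate, so λ | data ~ Gamma(33+289, 8+34) = Gamma(322, 42).
Posterior variance = α'/β'² = 322/1764 = 23/126.

23/126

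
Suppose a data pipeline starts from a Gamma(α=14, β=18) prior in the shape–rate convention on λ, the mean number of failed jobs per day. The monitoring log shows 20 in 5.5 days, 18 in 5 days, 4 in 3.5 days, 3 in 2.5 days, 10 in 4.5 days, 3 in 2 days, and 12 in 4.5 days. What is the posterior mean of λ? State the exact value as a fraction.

Total count: 20 + 18 + 4 + 3 + 10 + 3 + 12 = 70.
Total exposure: 5.5 + 5 + 3.5 + 2.5 + 4.5 + 2 + 4.5 = 27.5 days.
Gamma(α, β) with Poisson data over total exposure Σt gives posterior Gamma(α+Σx, β+Σt) = Gamma(84, 91/2).
Posterior mean = α'/β' = 84/(91/2) = 24/13.

24/13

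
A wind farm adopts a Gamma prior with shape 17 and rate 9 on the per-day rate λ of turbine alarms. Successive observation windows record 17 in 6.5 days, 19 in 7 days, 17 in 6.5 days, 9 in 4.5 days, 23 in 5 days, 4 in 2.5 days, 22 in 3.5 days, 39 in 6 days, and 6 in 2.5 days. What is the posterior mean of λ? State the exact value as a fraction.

173/53

Total count: 17 + 19 + 17 + 9 + 23 + 4 + 22 + 39 + 6 = 156.
Total exposure: 6.5 + 7 + 6.5 + 4.5 + 5 + 2.5 + 3.5 + 6 + 2.5 = 44 days.
Posterior: α' = 17 + 156 = 173, β' = 9 + 44 = 53.
Posterior mean = α'/β' = 173/53.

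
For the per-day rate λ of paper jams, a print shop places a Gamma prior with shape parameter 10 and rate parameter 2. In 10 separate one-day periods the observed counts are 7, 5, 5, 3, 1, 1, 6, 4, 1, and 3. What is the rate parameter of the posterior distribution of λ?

12

Total count: 7 + 5 + 5 + 3 + 1 + 1 + 6 + 4 + 1 + 3 = 36.
Total exposure: 10 days.
The Gamma prior is conjugate for the Poisson rate, so λ | data ~ Gamma(10+36, 2+10) = Gamma(46, 12).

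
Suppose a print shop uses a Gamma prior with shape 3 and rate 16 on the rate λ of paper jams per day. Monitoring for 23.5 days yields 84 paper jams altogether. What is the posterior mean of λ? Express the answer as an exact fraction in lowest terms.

Total count 84 over total exposure 23.5 days.
Conjugate update: add total count to the shape and total exposure to the rate, giving Gamma(87, 79/2).
Posterior mean = α'/β' = 87/(79/2) = 174/79.

174/79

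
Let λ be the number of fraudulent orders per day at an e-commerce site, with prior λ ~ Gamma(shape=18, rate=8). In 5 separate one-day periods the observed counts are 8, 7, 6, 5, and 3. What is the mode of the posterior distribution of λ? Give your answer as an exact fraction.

46/13

Total count: 8 + 7 + 6 + 5 + 3 = 29.
Total exposure: 5 days.
Conjugate update: add total count to the shape and total exposure to the rate, giving Gamma(47, 13).
Posterior mode = (α'−1)/β' = 46/13.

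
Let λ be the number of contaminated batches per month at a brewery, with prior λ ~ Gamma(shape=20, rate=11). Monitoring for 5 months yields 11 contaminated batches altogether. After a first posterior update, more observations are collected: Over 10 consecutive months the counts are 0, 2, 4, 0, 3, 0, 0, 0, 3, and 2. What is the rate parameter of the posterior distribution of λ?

Total count 11 over total exposure 5 months.
After the first batch: Gamma(20 + 11, 11 + 5) = Gamma(31, 16).
Total count: 0 + 2 + 4 + 0 + 3 + 0 + 0 + 0 + 3 + 2 = 14.
Total exposure: 10 months.
After the second batch: Gamma(31 + 14, 16 + 10) = Gamma(45, 26).

26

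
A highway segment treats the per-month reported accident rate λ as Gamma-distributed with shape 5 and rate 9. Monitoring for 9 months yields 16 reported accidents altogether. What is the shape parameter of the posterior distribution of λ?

21

Total count 16 over total exposure 9 months.
Gamma(α, β) with Poisson data over total exposure Σt gives posterior Gamma(α+Σx, β+Σt) = Gamma(21, 18).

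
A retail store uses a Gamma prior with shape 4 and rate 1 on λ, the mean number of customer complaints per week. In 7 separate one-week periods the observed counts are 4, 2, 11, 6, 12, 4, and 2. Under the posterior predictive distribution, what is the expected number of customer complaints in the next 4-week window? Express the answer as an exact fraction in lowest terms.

Total count: 4 + 2 + 11 + 6 + 12 + 4 + 2 = 41.
Total exposure: 7 weeks.
By Gamma–Poisson conjugacy, the posterior is Gamma(α + Σx, β + Σt) = Gamma(4 + 41, 1 + 7) = Gamma(45, 8).
Predictive mean over a 4-week window = T·E[λ|data] = 4·45/8 = 45/2.

45/2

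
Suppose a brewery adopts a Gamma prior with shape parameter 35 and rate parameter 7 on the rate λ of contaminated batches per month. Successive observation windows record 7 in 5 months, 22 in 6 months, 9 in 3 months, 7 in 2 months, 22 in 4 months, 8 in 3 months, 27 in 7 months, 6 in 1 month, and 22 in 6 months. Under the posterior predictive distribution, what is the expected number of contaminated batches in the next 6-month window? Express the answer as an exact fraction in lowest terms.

45/2

Total count: 7 + 22 + 9 + 7 + 22 + 8 + 27 + 6 + 22 = 130.
Total exposure: 5 + 6 + 3 + 2 + 4 + 3 + 7 + 1 + 6 = 37 months.
Gamma(α, β) with Poisson data over total exposure Σt gives posterior Gamma(α+Σx, β+Σt) = Gamma(165, 44).
Predictive mean over a 6-month window = T·E[λ|data] = 6·165/44 = 45/2.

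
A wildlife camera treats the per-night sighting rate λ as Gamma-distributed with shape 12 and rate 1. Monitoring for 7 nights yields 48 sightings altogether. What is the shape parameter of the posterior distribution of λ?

60

Total count 48 over total exposure 7 nights.
Conjugate update: add total count to the shape and total exposure to the rate, giving Gamma(60, 8).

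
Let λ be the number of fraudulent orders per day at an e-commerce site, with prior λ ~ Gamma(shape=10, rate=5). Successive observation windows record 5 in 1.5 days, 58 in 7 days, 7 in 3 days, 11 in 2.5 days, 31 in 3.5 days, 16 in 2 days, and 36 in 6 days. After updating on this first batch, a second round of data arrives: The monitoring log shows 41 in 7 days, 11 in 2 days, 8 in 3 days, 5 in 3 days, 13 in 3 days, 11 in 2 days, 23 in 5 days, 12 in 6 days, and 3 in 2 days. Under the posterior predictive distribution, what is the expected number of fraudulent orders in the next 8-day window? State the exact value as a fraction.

4816/127

Total count: 5 + 58 + 7 + 11 + 31 + 16 + 36 = 164.
Total exposure: 1.5 + 7 + 3 + 2.5 + 3.5 + 2 + 6 = 25.5 days.
After the first batch: Gamma(10 + 164, 5 + 25.5) = Gamma(174, 61/2).
Total count: 41 + 11 + 8 + 5 + 13 + 11 + 23 + 12 + 3 = 127.
Total exposure: 7 + 2 + 3 + 3 + 3 + 2 + 5 + 6 + 2 = 33 days.
After the second batch: Gamma(174 + 127, 61/2 + 33) = Gamma(301, 127/2).
Predictive mean over an 8-day window = T·E[λ|data] = 8·301/(127/2) = 4816/127.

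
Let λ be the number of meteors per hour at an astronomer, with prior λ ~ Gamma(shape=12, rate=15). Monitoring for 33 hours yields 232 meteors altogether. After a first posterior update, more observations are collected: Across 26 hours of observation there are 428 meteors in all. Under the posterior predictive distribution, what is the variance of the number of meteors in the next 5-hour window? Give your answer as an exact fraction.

Total count 232 over total exposure 33 hours.
After the first batch: Gamma(12 + 232, 15 + 33) = Gamma(244, 48).
Total count 428 over total exposure 26 hours.
After the second batch: Gamma(244 + 428, 48 + 26) = Gamma(672, 74).
The posterior predictive for a window of length T is Negative Binomial with variance T·α'·(β'+T)/β'² = 5·672·79/5476 = 66360/1369.

66360/1369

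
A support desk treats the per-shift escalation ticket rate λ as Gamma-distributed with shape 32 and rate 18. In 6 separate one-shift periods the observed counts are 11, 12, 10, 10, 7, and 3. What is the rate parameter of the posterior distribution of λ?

24

Total count: 11 + 12 + 10 + 10 + 7 + 3 = 53.
Total exposure: 6 shifts.
The Gamma prior is conjugate for the Poisson rate, so λ | data ~ Gamma(32+53, 18+6) = Gamma(85, 24).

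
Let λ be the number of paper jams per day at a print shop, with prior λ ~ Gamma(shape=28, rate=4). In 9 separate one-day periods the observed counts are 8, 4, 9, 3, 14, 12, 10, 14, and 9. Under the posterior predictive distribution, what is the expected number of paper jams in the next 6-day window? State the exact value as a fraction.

Total count: 8 + 4 + 9 + 3 + 14 + 12 + 10 + 14 + 9 = 83.
Total exposure: 9 days.
The Gamma prior is conjugate for the Poisson rate, so λ | data ~ Gamma(28+83, 4+9) = Gamma(111, 13).
Predictive mean over a 6-day window = T·E[λ|data] = 6·111/13 = 666/13.

666/13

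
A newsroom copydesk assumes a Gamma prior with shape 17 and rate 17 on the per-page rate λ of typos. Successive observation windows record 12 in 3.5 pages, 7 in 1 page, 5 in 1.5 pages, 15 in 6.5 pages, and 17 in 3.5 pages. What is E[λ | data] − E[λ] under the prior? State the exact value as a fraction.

Total count: 12 + 7 + 5 + 15 + 17 = 56.
Total exposure: 3.5 + 1 + 1.5 + 6.5 + 3.5 = 16 pages.
Gamma(α, β) with Poisson data over total exposure Σt gives posterior Gamma(α+Σx, β+Σt) = Gamma(73, 33).
Posterior mean = 73/33 = 73/33; prior mean = 17/17 = 1. Difference = 73/33 − 1 = 40/33.

40/33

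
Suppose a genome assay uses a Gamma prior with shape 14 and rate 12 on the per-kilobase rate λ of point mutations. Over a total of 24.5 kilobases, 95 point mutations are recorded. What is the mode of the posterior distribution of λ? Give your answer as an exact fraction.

Total count 95 over total exposure 24.5 kilobases.
Posterior: α' = 14 + 95 = 109, β' = 12 + 24.5 = 73/2.
Posterior mode = (α'−1)/β' = 108/(73/2) = 216/73.

216/73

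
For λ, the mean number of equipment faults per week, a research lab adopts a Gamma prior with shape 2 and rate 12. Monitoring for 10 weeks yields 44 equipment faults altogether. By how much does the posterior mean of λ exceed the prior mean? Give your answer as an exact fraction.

Total count 44 over total exposure 10 weeks.
The Gamma prior is conjugate for the Poisson rate, so λ | data ~ Gamma(2+44, 12+10) = Gamma(46, 22).
Posterior mean = 46/22 = 23/11; prior mean = 2/12 = 1/6. Difference = 23/11 − 1/6 = 127/66.

127/66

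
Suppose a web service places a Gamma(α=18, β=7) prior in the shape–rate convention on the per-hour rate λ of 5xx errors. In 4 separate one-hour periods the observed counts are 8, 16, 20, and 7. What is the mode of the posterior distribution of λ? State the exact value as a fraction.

Total count: 8 + 16 + 20 + 7 = 51.
Total exposure: 4 hours.
The Gamma prior is conjugate for the Poisson rate, so λ | data ~ Gamma(18+51, 7+4) = Gamma(69, 11).
Posterior mode = (α'−1)/β' = 68/11.

68/11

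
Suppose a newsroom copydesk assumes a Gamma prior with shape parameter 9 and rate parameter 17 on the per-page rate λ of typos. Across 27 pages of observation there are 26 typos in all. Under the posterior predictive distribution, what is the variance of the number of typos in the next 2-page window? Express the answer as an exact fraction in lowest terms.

805/484

Total count 26 over total exposure 27 pages.
Conjugate update: add total count to the shape and total exposure to the rate, giving Gamma(35, 44).
The posterior predictive for a window of length T is Negative Binomial with variance T·α'·(β'+T)/β'² = 2·35·46/1936 = 805/484.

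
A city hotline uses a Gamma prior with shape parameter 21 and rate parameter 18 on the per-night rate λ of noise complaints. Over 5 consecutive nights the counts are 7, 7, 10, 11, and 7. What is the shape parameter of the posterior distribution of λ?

Total count: 7 + 7 + 10 + 11 + 7 = 42.
Total exposure: 5 nights.
Gamma(α, β) with Poisson data over total exposure Σt gives posterior Gamma(α+Σx, β+Σt) = Gamma(63, 23).

63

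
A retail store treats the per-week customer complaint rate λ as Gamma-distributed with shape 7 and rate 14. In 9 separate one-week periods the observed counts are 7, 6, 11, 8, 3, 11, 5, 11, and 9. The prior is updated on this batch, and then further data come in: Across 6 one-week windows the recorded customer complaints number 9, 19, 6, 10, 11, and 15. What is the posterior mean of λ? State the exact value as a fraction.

148/29

Total count: 7 + 6 + 11 + 8 + 3 + 11 + 5 + 11 + 9 = 71.
Total exposure: 9 weeks.
After the first batch: Gamma(7 + 71, 14 + 9) = Gamma(78, 23).
Total count: 9 + 19 + 6 + 10 + 11 + 15 = 70.
Total exposure: 6 weeks.
After the second batch: Gamma(78 + 70, 23 + 6) = Gamma(148, 29).
Posterior mean = α'/β' = 148/29.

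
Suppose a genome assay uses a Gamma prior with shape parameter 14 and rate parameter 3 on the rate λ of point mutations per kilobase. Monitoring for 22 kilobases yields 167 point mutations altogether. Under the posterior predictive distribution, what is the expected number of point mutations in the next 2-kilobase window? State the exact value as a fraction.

362/25

Total count 167 over total exposure 22 kilobases.
By Gamma–Poisson conjugacy, the posterior is Gamma(α + Σx, β + Σt) = Gamma(14 + 167, 3 + 22) = Gamma(181, 25).
Predictive mean over a 2-kilobase window = T·E[λ|data] = 2·181/25 = 362/25.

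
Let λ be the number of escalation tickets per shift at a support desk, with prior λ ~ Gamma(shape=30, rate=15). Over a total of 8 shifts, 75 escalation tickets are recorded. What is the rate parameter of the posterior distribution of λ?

23

Total count 75 over total exposure 8 shifts.
By Gamma–Poisson conjugacy, the posterior is Gamma(α + Σx, β + Σt) = Gamma(30 + 75, 15 + 8) = Gamma(105, 23).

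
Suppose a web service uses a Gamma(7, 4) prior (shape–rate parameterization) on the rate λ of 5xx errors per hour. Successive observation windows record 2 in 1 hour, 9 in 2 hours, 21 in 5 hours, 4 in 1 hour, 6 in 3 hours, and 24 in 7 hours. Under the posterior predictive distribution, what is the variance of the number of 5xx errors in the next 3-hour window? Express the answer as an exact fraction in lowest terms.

5694/529

Total count: 2 + 9 + 21 + 4 + 6 + 24 = 66.
Total exposure: 1 + 2 + 5 + 1 + 3 + 7 = 19 hours.
The Gamma prior is conjugate for the Poisson rate, so λ | data ~ Gamma(7+66, 4+19) = Gamma(73, 23).
The posterior predictive for a window of length T is Negative Binomial with variance T·α'·(β'+T)/β'² = 3·73·26/529 = 5694/529.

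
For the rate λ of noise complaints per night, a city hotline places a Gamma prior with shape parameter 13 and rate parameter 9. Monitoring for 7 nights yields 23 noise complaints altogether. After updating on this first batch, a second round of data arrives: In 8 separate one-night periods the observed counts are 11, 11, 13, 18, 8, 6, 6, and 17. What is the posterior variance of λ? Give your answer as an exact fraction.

Total count 23 over total exposure 7 nights.
After the first batch: Gamma(13 + 23, 9 + 7) = Gamma(36, 16).
Total count: 11 + 11 + 13 + 18 + 8 + 6 + 6 + 17 = 90.
Total exposure: 8 nights.
After the second batch: Gamma(36 + 90, 16 + 8) = Gamma(126, 24).
Posterior variance = α'/β'² = 126/576 = 7/32.

7/32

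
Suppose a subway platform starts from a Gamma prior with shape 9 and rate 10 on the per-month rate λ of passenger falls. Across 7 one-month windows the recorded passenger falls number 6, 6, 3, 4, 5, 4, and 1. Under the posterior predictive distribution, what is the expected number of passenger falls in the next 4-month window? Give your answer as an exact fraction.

Total count: 6 + 6 + 3 + 4 + 5 + 4 + 1 = 29.
Total exposure: 7 months.
Gamma(α, β) with Poisson data over total exposure Σt gives posterior Gamma(α+Σx, β+Σt) = Gamma(38, 17).
Predictive mean over a 4-month window = T·E[λ|data] = 4·38/17 = 152/17.

152/17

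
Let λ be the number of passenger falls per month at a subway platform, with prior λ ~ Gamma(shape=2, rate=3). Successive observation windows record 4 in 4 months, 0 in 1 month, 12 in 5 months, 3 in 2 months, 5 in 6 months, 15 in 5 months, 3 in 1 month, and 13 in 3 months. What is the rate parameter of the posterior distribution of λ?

Total count: 4 + 0 + 12 + 3 + 5 + 15 + 3 + 13 = 55.
Total exposure: 4 + 1 + 5 + 2 + 6 + 5 + 1 + 3 = 27 months.
Gamma(α, β) with Poisson data over total exposure Σt gives posterior Gamma(α+Σx, β+Σt) = Gamma(57, 30).

30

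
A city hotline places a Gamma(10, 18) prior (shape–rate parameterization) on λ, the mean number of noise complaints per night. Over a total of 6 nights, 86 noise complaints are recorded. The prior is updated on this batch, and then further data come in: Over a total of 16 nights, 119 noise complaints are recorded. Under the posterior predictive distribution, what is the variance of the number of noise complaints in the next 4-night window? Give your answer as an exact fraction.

473/20

Total count 86 over total exposure 6 nights.
After the first batch: Gamma(10 + 86, 18 + 6) = Gamma(96, 24).
Total count 119 over total exposure 16 nights.
After the second batch: Gamma(96 + 119, 24 + 16) = Gamma(215, 40).
The posterior predictive for a window of length T is Negative Binomial with variance T·α'·(β'+T)/β'² = 4·215·44/1600 = 473/20.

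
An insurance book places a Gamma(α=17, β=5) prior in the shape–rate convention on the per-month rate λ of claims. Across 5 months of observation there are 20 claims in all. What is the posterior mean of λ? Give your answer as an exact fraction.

37/10

Total count 20 over total exposure 5 months.
Posterior: α' = 17 + 20 = 37, β' = 5 + 5 = 10.
Posterior mean = α'/β' = 37/10.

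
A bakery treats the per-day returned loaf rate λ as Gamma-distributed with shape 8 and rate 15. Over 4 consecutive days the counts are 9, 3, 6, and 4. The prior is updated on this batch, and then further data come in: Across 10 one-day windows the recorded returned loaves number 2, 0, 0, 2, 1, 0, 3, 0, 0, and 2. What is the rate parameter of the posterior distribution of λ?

Total count: 9 + 3 + 6 + 4 = 22.
Total exposure: 4 days.
After the first batch: Gamma(8 + 22, 15 + 4) = Gamma(30, 19).
Total count: 2 + 0 + 0 + 2 + 1 + 0 + 3 + 0 + 0 + 2 = 10.
Total exposure: 10 days.
After the second batch: Gamma(30 + 10, 19 + 10) = Gamma(40, 29).

29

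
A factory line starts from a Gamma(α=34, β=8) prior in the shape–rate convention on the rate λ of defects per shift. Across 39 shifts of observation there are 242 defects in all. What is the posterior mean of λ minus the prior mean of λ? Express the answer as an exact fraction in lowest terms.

Total count 242 over total exposure 39 shifts.
Conjugate update: add total count to the shape and total exposure to the rate, giving Gamma(276, 47).
Posterior mean = 276/47 = 276/47; prior mean = 34/8 = 17/4. Difference = 276/47 − 17/4 = 305/188.

305/188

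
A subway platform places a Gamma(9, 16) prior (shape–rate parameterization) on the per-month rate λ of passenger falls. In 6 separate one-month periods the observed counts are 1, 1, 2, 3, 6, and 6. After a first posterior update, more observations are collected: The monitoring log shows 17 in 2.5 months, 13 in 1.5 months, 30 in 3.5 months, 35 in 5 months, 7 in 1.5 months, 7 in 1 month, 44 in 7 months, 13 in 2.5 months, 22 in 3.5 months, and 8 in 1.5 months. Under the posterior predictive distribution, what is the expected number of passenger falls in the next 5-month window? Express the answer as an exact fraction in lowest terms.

2240/103

Total count: 1 + 1 + 2 + 3 + 6 + 6 = 19.
Total exposure: 6 months.
After the first batch: Gamma(9 + 19, 16 + 6) = Gamma(28, 22).
Total count: 17 + 13 + 30 + 35 + 7 + 7 + 44 + 13 + 22 + 8 = 196.
Total exposure: 2.5 + 1.5 + 3.5 + 5 + 1.5 + 1 + 7 + 2.5 + 3.5 + 1.5 = 29.5 months.
After the second batch: Gamma(28 + 196, 22 + 29.5) = Gamma(224, 103/2).
Predictive mean over a 5-month window = T·E[λ|data] = 5·224/(103/2) = 2240/103.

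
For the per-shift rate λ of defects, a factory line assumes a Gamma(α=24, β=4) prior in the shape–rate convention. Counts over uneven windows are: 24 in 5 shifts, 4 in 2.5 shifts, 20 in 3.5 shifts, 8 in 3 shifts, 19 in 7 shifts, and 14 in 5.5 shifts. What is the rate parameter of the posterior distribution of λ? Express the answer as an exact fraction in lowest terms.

61/2

Total count: 24 + 4 + 20 + 8 + 19 + 14 = 89.
Total exposure: 5 + 2.5 + 3.5 + 3 + 7 + 5.5 = 26.5 shifts.
The Gamma prior is conjugate for the Poisson rate, so λ | data ~ Gamma(24+89, 4+26.5) = Gamma(113, 61/2).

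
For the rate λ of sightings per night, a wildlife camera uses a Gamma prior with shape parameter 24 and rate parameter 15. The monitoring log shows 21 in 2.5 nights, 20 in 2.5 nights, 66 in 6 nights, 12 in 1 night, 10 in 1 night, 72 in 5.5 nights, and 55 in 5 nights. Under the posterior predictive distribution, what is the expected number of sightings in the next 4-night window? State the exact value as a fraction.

320/11

Total count: 21 + 20 + 66 + 12 + 10 + 72 + 55 = 256.
Total exposure: 2.5 + 2.5 + 6 + 1 + 1 + 5.5 + 5 = 23.5 nights.
Gamma(α, β) with Poisson data over total exposure Σt gives posterior Gamma(α+Σx, β+Σt) = Gamma(280, 77/2).
Predictive mean over a 4-night window = T·E[λ|data] = 4·280/(77/2) = 320/11.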